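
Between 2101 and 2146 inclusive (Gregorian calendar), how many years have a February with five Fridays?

2

February has 28 days (29 in leap years); it has five Fridays when Friday falls among the first (month-length − 28) days — i.e. when February 1 is Friday in a leap year (never in a common year).
February 1 by year: 2101:Tue 2102:Wed 2103:Thu 2104:Fri✓ 2105:Sun 2106:Mon 2107:Tue 2108:Wed 2109:Fri 2110:Sat 2111:Sun 2112:Mon 2113:Wed 2114:Thu 2115:Fri …(16 more)… 2132:Fri✓ 2133:Sun 2134:Mon 2135:Tue 2136:Wed 2137:Fri 2138:Sat 2139:Sun 2140:Mon 2141:Wed 2142:Thu 2143:Fri 2144:Sat 2145:Mon 2146:Tue
Years with five Fridays: 2104, 2132 → 2.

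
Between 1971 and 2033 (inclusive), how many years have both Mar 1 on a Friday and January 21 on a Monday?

7

Check each year's weekday for Mar 1 and January 21:
  1971: Mon/Thu  1972: Wed/Fri  1973: Thu/Sun  1974: Fri/Mon ✓  1975: Sat/Tue  1976: Mon/Wed  1977: Tue/Fri  1978: Wed/Sat  1979: Thu/Sun  1980: Sat/Mon  1981: Sun/Wed  1982: Mon/Thu  1983: Tue/Fri  1984: Thu/Sat  …(35 more)…  2020: Sun/Tue  2021: Mon/Thu  2022: Tue/Fri  2023: Wed/Sat  2024: Fri/Sun  2025: Sat/Tue  2026: Sun/Wed  2027: Mon/Thu  2028: Wed/Fri  2029: Thu/Sun  2030: Fri/Mon ✓  2031: Sat/Tue  2032: Mon/Wed  2033: Tue/Fri
Both conditions hold in: 1974, 1985, 1991, 2002, 2013, 2019, 2030 — 7.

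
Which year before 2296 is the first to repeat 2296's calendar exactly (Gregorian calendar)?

2268

Two years share a calendar iff Jan 1 falls on the same weekday and both are leap or both are common. 2296: Jan 1 is Wednesday, leap year.
2295: Jan 1 Tuesday, common
2294: Jan 1 Monday, common
2293: Jan 1 Sunday, common
2292: Jan 1 Friday, leap
2291: Jan 1 Thursday, common
2290: Jan 1 Wednesday, common
2289: Jan 1 Tuesday, common
2288: Jan 1 Sunday, leap
2287: Jan 1 Saturday, common
2286: Jan 1 Friday, common
2285: Jan 1 Thursday, common
2284: Jan 1 Tuesday, leap
2283: Jan 1 Monday, common
2282: Jan 1 Sunday, common
2281: Jan 1 Saturday, common
2280: Jan 1 Thursday, leap
2279: Jan 1 Wednesday, common
2278: Jan 1 Tuesday, common
2277: Jan 1 Monday, common
2276: Jan 1 Saturday, leap
2275: Jan 1 Friday, common
2274: Jan 1 Thursday, common
2273: Jan 1 Wednesday, common
2272: Jan 1 Monday, leap
2271: Jan 1 Sunday, common
2270: Jan 1 Saturday, common
2269: Jan 1 Friday, common
2268: Jan 1 Wednesday, leap
2268 matches on both conditions.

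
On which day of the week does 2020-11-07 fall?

January 1, 2020 is a Wednesday.
November 7 is day 312 of the year, i.e. 311 days after Jan 1.
311 mod 7 = 3, so advance 3 weekdays from Wednesday: Saturday.

Saturday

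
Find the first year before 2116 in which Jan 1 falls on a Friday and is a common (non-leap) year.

2106

Jan 1 advances by 2 weekdays after a leap year and by 1 after a common year.
2116: Jan 1 is Wednesday (leap).
2115: Tuesday
2114: Monday
2113: Sunday
2112: Friday (leap)
2111: Thursday
2110: Wednesday
2109: Tuesday
2108: Sunday (leap)
2107: Saturday
2106: Friday
2106 begins on a Friday and is a common year.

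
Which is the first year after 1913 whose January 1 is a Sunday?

1922

Jan 1 advances by 2 weekdays after a leap year and by 1 after a common year.
1913: Jan 1 is Wednesday.
1914: Thursday
1915: Friday
1916: Saturday (leap)
1917: Monday
1918: Tuesday
1919: Wednesday
1920: Thursday (leap)
1921: Saturday
1922: Sunday
1922 begins on a Sunday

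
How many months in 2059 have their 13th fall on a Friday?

1

Check the 13th of each month of 2059: Jan 13: Mon, Feb 13: Thu, Mar 13: Thu, Apr 13: Sun, May 13: Tue, Jun 13: Fri, Jul 13: Sun, Aug 13: Wed, Sep 13: Sat, Oct 13: Mon, Nov 13: Thu, Dec 13: Sat.
Friday occurs in June — 1 month.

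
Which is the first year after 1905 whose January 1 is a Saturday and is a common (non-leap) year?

1910

Jan 1 advances by 2 weekdays after a leap year and by 1 after a common year.
1905: Jan 1 is Sunday.
1906: Monday
1907: Tuesday
1908: Wednesday (leap)
1909: Friday
1910: Saturday
1910 begins on a Saturday and is a common year.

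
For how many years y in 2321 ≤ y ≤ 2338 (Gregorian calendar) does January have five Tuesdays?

8

January has 31 days; it has five Tuesdays when Tuesday falls among the first (month-length − 28) days — i.e. when January 1 is one of Tuesday/Monday/Sunday.
January 1 by year: 2321:Sat 2322:Sun✓ 2323:Mon✓ 2324:Tue✓ 2325:Thu 2326:Fri 2327:Sat 2328:Sun✓ 2329:Tue✓ 2330:Wed 2331:Thu 2332:Fri 2333:Sun✓ 2334:Mon✓ 2335:Tue✓ 2336:Wed 2337:Fri 2338:Sat
Years with five Tuesdays: 2322, 2323, 2324, 2328, 2329, 2333, 2334, 2335 → 8.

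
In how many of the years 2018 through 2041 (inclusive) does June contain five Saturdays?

8

June has 30 days; it has five Saturdays when Saturday falls among the first (month-length − 28) days — i.e. when June 1 is one of Saturday/Friday.
June 1 by year: 2018:Fri✓ 2019:Sat✓ 2020:Mon 2021:Tue 2022:Wed 2023:Thu 2024:Sat✓ 2025:Sun 2026:Mon 2027:Tue 2028:Thu 2029:Fri✓ 2030:Sat✓ 2031:Sun 2032:Tue 2033:Wed 2034:Thu 2035:Fri✓ 2036:Sun 2037:Mon 2038:Tue 2039:Wed 2040:Fri✓ 2041:Sat✓
Years with five Saturdays: 2018, 2019, 2024, 2029, 2030, 2035, 2040, 2041 → 8.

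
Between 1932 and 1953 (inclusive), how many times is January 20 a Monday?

3

Track January 20's weekday year by year (advancing +1, or +2 across a Feb 29):
  1932: Wed  1933: Fri (+2)  1934: Sat (+1)  1935: Sun (+1)  1936: Mon (+1) ✓
  1937: Wed (+2)  1938: Thu (+1)  1939: Fri (+1)  1940: Sat (+1)  1941: Mon (+2) ✓
  1942: Tue (+1)  1943: Wed (+1)  1944: Thu (+1)  1945: Sat (+2)  1946: Sun (+1)
  1947: Mon (+1) ✓  1948: Tue (+1)  1949: Thu (+2)  1950: Fri (+1)  1951: Sat (+1)
  1952: Sun (+1)  1953: Tue (+2)
Monday years: 1936, 1941, 1947 — 3 in total.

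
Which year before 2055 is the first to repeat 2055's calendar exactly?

Two years share a calendar iff Jan 1 falls on the same weekday and both are leap or both are common. 2055: Jan 1 is Friday, common year.
2054: Jan 1 Thursday, common
2053: Jan 1 Wednesday, common
2052: Jan 1 Monday, leap
2051: Jan 1 Sunday, common
2050: Jan 1 Saturday, common
2049: Jan 1 Friday, common
2049 matches on both conditions.

2049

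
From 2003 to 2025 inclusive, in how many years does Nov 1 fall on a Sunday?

Track Nov 1's weekday year by year (advancing +1, or +2 across a Feb 29):
  2003: Sat  2004: Mon (+2)  2005: Tue (+1)  2006: Wed (+1)  2007: Thu (+1)
  2008: Sat (+2)  2009: Sun (+1) ✓  2010: Mon (+1)  2011: Tue (+1)  2012: Thu (+2)
  2013: Fri (+1)  2014: Sat (+1)  2015: Sun (+1) ✓  2016: Tue (+2)  2017: Wed (+1)
  2018: Thu (+1)  2019: Fri (+1)  2020: Sun (+2) ✓  2021: Mon (+1)  2022: Tue (+1)
  2023: Wed (+1)  2024: Fri (+2)  2025: Sat (+1)
Sunday years: 2009, 2015, 2020 — 3 in total.

3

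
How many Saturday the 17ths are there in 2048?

1

Check the 17th of each month of 2048: Jan 17: Fri, Feb 17: Mon, Mar 17: Tue, Apr 17: Fri, May 17: Sun, Jun 17: Wed, Jul 17: Fri, Aug 17: Mon, Sep 17: Thu, Oct 17: Sat, Nov 17: Tue, Dec 17: Thu.
Saturday occurs in October — 1 month.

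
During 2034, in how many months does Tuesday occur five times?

A month of length L has five Tuesdays iff its first Tuesday is on day ≤ L−28 (so day 1–3 in a 31-day month, 1–2 in a 30-day month, day 1 in a leap February).
Checking each month of 2034: Jan starts Sun (31d) ✓; Feb starts Wed (28d); Mar starts Wed (31d); Apr starts Sat (30d); May starts Mon (31d) ✓; Jun starts Thu (30d); Jul starts Sat (31d); Aug starts Tue (31d) ✓; Sep starts Fri (30d); Oct starts Sun (31d) ✓; Nov starts Wed (30d); Dec starts Fri (31d).
Five-Tuesday months: January, May, August, October → 4.

4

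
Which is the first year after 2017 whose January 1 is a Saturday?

2022

Jan 1 advances by 2 weekdays after a leap year and by 1 after a common year.
2017: Jan 1 is Sunday.
2018: Monday
2019: Tuesday
2020: Wednesday (leap)
2021: Friday
2022: Saturday
2022 begins on a Saturday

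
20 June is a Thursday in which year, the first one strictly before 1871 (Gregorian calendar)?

1867

From one year to the next, a fixed date's weekday advances by 1, or by 2 when a Feb 29 lies between the two dates.
1871: June 20 is Tuesday.
1870: Monday (−1)
1869: Sunday (−1)
1868: Saturday (−1)
1867: Thursday (−2)
20 June falls on a Thursday in 1867.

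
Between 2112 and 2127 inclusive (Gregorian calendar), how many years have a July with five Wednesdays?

July has 31 days; it has five Wednesdays when Wednesday falls among the first (month-length − 28) days — i.e. when July 1 is one of Wednesday/Tuesday/Monday.
July 1 by year: 2112:Fri 2113:Sat 2114:Sun 2115:Mon✓ 2116:Wed✓ 2117:Thu 2118:Fri 2119:Sat 2120:Mon✓ 2121:Tue✓ 2122:Wed✓ 2123:Thu 2124:Sat 2125:Sun 2126:Mon✓ 2127:Tue✓
Years with five Wednesdays: 2115, 2116, 2120, 2121, 2122, 2126, 2127 → 7.

7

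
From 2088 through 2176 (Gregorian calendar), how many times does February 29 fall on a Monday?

Leap years in 2088–2176: 22 of them.
Feb 29 weekday advances by 5 (mod 7) from one leap year to the next four years later (or differs when a century non-leap intervenes).
Leap-day weekdays: 2088:Sun 2092:Fri 2096:Wed 2104:Fri 2108:Wed 2112:Mon✓ 2116:Sat 2120:Thu 2124:Tue 2128:Sun 2132:Fri 2136:Wed 2140:Mon✓ 2144:Sat 2148:Thu 2152:Tue 2156:Sun 2160:Fri 2164:Wed 2168:Mon✓ 2172:Sat 2176:Thu
Monday: 2112, 2140, 2168 → 3.

3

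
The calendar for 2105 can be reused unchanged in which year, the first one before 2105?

2099

Two years share a calendar iff Jan 1 falls on the same weekday and both are leap or both are common. 2105: Jan 1 is Thursday, common year.
2104: Jan 1 Tuesday, leap
2103: Jan 1 Monday, common
2102: Jan 1 Sunday, common
2101: Jan 1 Saturday, common
2100: Jan 1 Friday, common
2099: Jan 1 Thursday, common
2099 matches on both conditions.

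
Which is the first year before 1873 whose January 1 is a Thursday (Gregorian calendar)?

1863

Jan 1 advances by 2 weekdays after a leap year and by 1 after a common year.
1873: Jan 1 is Wednesday.
1872: Monday (leap)
1871: Sunday
1870: Saturday
1869: Friday
1868: Wednesday (leap)
1867: Tuesday
1866: Monday
1865: Sunday
1864: Friday (leap)
1863: Thursday
1863 begins on a Thursday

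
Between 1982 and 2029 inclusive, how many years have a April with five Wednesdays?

13

April has 30 days; it has five Wednesdays when Wednesday falls among the first (month-length − 28) days — i.e. when April 1 is one of Wednesday/Tuesday.
April 1 by year: 1982:Thu 1983:Fri 1984:Sun 1985:Mon 1986:Tue✓ 1987:Wed✓ 1988:Fri 1989:Sat 1990:Sun 1991:Mon 1992:Wed✓ 1993:Thu 1994:Fri 1995:Sat 1996:Mon …(18 more)… 2015:Wed✓ 2016:Fri 2017:Sat 2018:Sun 2019:Mon 2020:Wed✓ 2021:Thu 2022:Fri 2023:Sat 2024:Mon 2025:Tue✓ 2026:Wed✓ 2027:Thu 2028:Sat 2029:Sun
Years with five Wednesdays: 1986, 1987, 1992, 1997, 1998, 2003, 2008, 2009, 2014, 2015, 2020, 2025, 2026 → 13.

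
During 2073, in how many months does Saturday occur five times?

A month of length L has five Saturdays iff its first Saturday is on day ≤ L−28 (so day 1–3 in a 31-day month, 1–2 in a 30-day month, day 1 in a leap February).
Checking each month of 2073: Jan starts Sun (31d); Feb starts Wed (28d); Mar starts Wed (31d); Apr starts Sat (30d) ✓; May starts Mon (31d); Jun starts Thu (30d); Jul starts Sat (31d) ✓; Aug starts Tue (31d); Sep starts Fri (30d) ✓; Oct starts Sun (31d); Nov starts Wed (30d); Dec starts Fri (31d) ✓.
Five-Saturday months: April, July, September, December → 4.

4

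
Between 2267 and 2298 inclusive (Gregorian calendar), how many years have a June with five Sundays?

June has 30 days; it has five Sundays when Sunday falls among the first (month-length − 28) days — i.e. when June 1 is one of Sunday/Saturday.
June 1 by year: 2267:Sat✓ 2268:Mon 2269:Tue 2270:Wed 2271:Thu 2272:Sat✓ 2273:Sun✓ 2274:Mon 2275:Tue 2276:Thu 2277:Fri 2278:Sat✓ 2279:Sun✓ 2280:Tue 2281:Wed 2282:Thu 2283:Fri 2284:Sun✓ 2285:Mon 2286:Tue 2287:Wed 2288:Fri 2289:Sat✓ 2290:Sun✓ 2291:Mon 2292:Wed 2293:Thu 2294:Fri 2295:Sat✓ 2296:Mon 2297:Tue 2298:Wed
Years with five Sundays: 2267, 2272, 2273, 2278, 2279, 2284, 2289, 2290, 2295 → 9.

9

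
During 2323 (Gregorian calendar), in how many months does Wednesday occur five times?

4

A month of length L has five Wednesdays iff its first Wednesday is on day ≤ L−28 (so day 1–3 in a 31-day month, 1–2 in a 30-day month, day 1 in a leap February).
Checking each month of 2323: Jan starts Mon (31d) ✓; Feb starts Thu (28d); Mar starts Thu (31d); Apr starts Sun (30d); May starts Tue (31d) ✓; Jun starts Fri (30d); Jul starts Sun (31d); Aug starts Wed (31d) ✓; Sep starts Sat (30d); Oct starts Mon (31d) ✓; Nov starts Thu (30d); Dec starts Sat (31d).
Five-Wednesday months: January, May, August, October → 4.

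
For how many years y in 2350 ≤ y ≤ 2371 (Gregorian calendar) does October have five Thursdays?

10

October has 31 days; it has five Thursdays when Thursday falls among the first (month-length − 28) days — i.e. when October 1 is one of Thursday/Wednesday/Tuesday.
October 1 by year: 2350:Sun 2351:Mon 2352:Wed✓ 2353:Thu✓ 2354:Fri 2355:Sat 2356:Mon 2357:Tue✓ 2358:Wed✓ 2359:Thu✓ 2360:Sat 2361:Sun 2362:Mon 2363:Tue✓ 2364:Thu✓ 2365:Fri 2366:Sat 2367:Sun 2368:Tue✓ 2369:Wed✓ 2370:Thu✓ 2371:Fri
Years with five Thursdays: 2352, 2353, 2357, 2358, 2359, 2363, 2364, 2368, 2369, 2370 → 10.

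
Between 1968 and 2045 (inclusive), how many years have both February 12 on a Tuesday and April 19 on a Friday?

8

Check each year's weekday for February 12 and April 19:
  1968: Mon/Fri  1969: Wed/Sat  1970: Thu/Sun  1971: Fri/Mon  1972: Sat/Wed  1973: Mon/Thu  1974: Tue/Fri ✓  1975: Wed/Sat  1976: Thu/Mon  1977: Sat/Tue  1978: Sun/Wed  1979: Mon/Thu  1980: Tue/Sat  1981: Thu/Sun  …(50 more)…  2032: Thu/Mon  2033: Sat/Tue  2034: Sun/Wed  2035: Mon/Thu  2036: Tue/Sat  2037: Thu/Sun  2038: Fri/Mon  2039: Sat/Tue  2040: Sun/Thu  2041: Tue/Fri ✓  2042: Wed/Sat  2043: Thu/Sun  2044: Fri/Tue  2045: Sun/Wed
Both conditions hold in: 1974, 1985, 1991, 2002, 2013, 2019, 2030, 2041 — 8.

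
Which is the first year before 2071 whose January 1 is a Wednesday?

2070

Jan 1 advances by 2 weekdays after a leap year and by 1 after a common year.
2071: Jan 1 is Thursday.
2070: Wednesday
2070 begins on a Wednesday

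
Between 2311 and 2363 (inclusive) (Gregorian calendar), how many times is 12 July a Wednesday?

Track 12 July's weekday year by year (advancing +1, or +2 across a Feb 29):
  2311: Wed ✓  2312: Fri (+2)  2313: Sat (+1)  2314: Sun (+1)  2315: Mon (+1)
  2316: Wed (+2) ✓  2317: Thu (+1)  2318: Fri (+1)  2319: Sat (+1)  2320: Mon (+2)
  2321: Tue (+1)  2322: Wed (+1) ✓  2323: Thu (+1)  2324: Sat (+2)  … (25 more years) …
  2350: Wed (+1) ✓  2351: Thu (+1)  2352: Sat (+2)  2353: Sun (+1)  2354: Mon (+1)
  2355: Tue (+1)  2356: Thu (+2)  2357: Fri (+1)  2358: Sat (+1)  2359: Sun (+1)
  2360: Tue (+2)  2361: Wed (+1) ✓  2362: Thu (+1)  2363: Fri (+1)
Wednesday years: 2311, 2316, 2322, 2333, 2339, 2344, 2350, 2361 — 8 in total.

8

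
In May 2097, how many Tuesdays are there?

May 2097 has 31 days and begins on Wednesday.
The first Tuesday is May 7.
Tuesdays fall on 7, 14, 21, 28 — that's 4.

4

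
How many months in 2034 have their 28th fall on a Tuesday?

Check the 28th of each month of 2034: Jan 28: Sat, Feb 28: Tue, Mar 28: Tue, Apr 28: Fri, May 28: Sun, Jun 28: Wed, Jul 28: Fri, Aug 28: Mon, Sep 28: Thu, Oct 28: Sat, Nov 28: Tue, Dec 28: Thu.
Tuesday occurs in February, March, November — 3 months.

3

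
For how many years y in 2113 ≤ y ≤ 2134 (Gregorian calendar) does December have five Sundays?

10

December has 31 days; it has five Sundays when Sunday falls among the first (month-length − 28) days — i.e. when December 1 is one of Sunday/Saturday/Friday.
December 1 by year: 2113:Fri✓ 2114:Sat✓ 2115:Sun✓ 2116:Tue 2117:Wed 2118:Thu 2119:Fri✓ 2120:Sun✓ 2121:Mon 2122:Tue 2123:Wed 2124:Fri✓ 2125:Sat✓ 2126:Sun✓ 2127:Mon 2128:Wed 2129:Thu 2130:Fri✓ 2131:Sat✓ 2132:Mon 2133:Tue 2134:Wed
Years with five Sundays: 2113, 2114, 2115, 2119, 2120, 2124, 2125, 2126, 2130, 2131 → 10.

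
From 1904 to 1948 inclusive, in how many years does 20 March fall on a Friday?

Track 20 March's weekday year by year (advancing +1, or +2 across a Feb 29):
  1904: Sun  1905: Mon (+1)  1906: Tue (+1)  1907: Wed (+1)  1908: Fri (+2) ✓
  1909: Sat (+1)  1910: Sun (+1)  1911: Mon (+1)  1912: Wed (+2)  1913: Thu (+1)
  1914: Fri (+1) ✓  1915: Sat (+1)  1916: Mon (+2)  1917: Tue (+1)  … (17 more years) …
  1935: Wed (+1)  1936: Fri (+2) ✓  1937: Sat (+1)  1938: Sun (+1)  1939: Mon (+1)
  1940: Wed (+2)  1941: Thu (+1)  1942: Fri (+1) ✓  1943: Sat (+1)  1944: Mon (+2)
  1945: Tue (+1)  1946: Wed (+1)  1947: Thu (+1)  1948: Sat (+2)
Friday years: 1908, 1914, 1925, 1931, 1936, 1942 — 6 in total.

6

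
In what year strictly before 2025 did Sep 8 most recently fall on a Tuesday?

2020

From one year to the next, a fixed date's weekday advances by 1, or by 2 when a Feb 29 lies between the two dates.
2025: September 8 is Monday.
2024: Sunday (−1)
2023: Friday (−2)
2022: Thursday (−1)
2021: Wednesday (−1)
2020: Tuesday (−1)
Sep 8 falls on a Tuesday in 2020.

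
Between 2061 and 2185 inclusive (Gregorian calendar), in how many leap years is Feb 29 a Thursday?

Leap years in 2061–2185: 30 of them.
Feb 29 weekday advances by 5 (mod 7) from one leap year to the next four years later (or differs when a century non-leap intervenes).
Leap-day weekdays: 2064:Fri 2068:Wed 2072:Mon 2076:Sat 2080:Thu✓ 2084:Tue 2088:Sun 2092:Fri 2096:Wed 2104:Fri 2108:Wed 2112:Mon 2116:Sat …(4 more)… 2136:Wed 2140:Mon 2144:Sat 2148:Thu✓ 2152:Tue 2156:Sun 2160:Fri 2164:Wed 2168:Mon 2172:Sat 2176:Thu✓ 2180:Tue 2184:Sun
Thursday: 2080, 2120, 2148, 2176 → 4.

4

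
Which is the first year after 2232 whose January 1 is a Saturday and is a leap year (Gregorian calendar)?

Jan 1 advances by 2 weekdays after a leap year and by 1 after a common year.
2232: Jan 1 is Sunday (leap).
2233: Tuesday
2234: Wednesday
2235: Thursday
2236: Friday (leap)
2237: Sunday
2238: Monday
2239: Tuesday
2240: Wednesday (leap)
2241: Friday
2242: Saturday
2243: Sunday
2244: Monday (leap)
2245: Wednesday
2246: Thursday
2247: Friday
2248: Saturday (leap)
2248 begins on a Saturday and is a leap year.

2248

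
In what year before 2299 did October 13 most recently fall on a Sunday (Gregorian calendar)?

2295

From one year to the next, a fixed date's weekday advances by 1, or by 2 when a Feb 29 lies between the two dates.
2299: October 13 is Friday.
2298: Thursday (−1)
2297: Wednesday (−1)
2296: Tuesday (−1)
2295: Sunday (−2)
October 13 falls on a Sunday in 2295.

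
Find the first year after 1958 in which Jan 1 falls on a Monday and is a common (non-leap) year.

1962

Jan 1 advances by 2 weekdays after a leap year and by 1 after a common year.
1958: Jan 1 is Wednesday.
1959: Thursday
1960: Friday (leap)
1961: Sunday
1962: Monday
1962 begins on a Monday and is a common year.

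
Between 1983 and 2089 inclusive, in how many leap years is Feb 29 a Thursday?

Leap years in 1983–2089: 27 of them.
Feb 29 weekday advances by 5 (mod 7) from one leap year to the next four years later (or differs when a century non-leap intervenes).
Leap-day weekdays: 1984:Wed 1988:Mon 1992:Sat 1996:Thu✓ 2000:Tue 2004:Sun 2008:Fri 2012:Wed 2016:Mon 2020:Sat 2024:Thu✓ 2028:Tue 2032:Sun 2036:Fri 2040:Wed 2044:Mon 2048:Sat 2052:Thu✓ 2056:Tue 2060:Sun 2064:Fri 2068:Wed 2072:Mon 2076:Sat 2080:Thu✓ 2084:Tue 2088:Sun
Thursday: 1996, 2024, 2052, 2080 → 4.

4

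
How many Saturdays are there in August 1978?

August 1978 has 31 days and begins on Tuesday.
The first Saturday is August 5.
Saturdays fall on 5, 12, 19, 26 — that's 4.

4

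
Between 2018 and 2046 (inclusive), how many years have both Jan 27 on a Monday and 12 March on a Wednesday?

3

Check each year's weekday for Jan 27 and 12 March:
  2018: Sat/Mon  2019: Sun/Tue  2020: Mon/Thu  2021: Wed/Fri  2022: Thu/Sat  2023: Fri/Sun  2024: Sat/Tue  2025: Mon/Wed ✓  2026: Tue/Thu  2027: Wed/Fri  2028: Thu/Sun  2029: Sat/Mon  2030: Sun/Tue  2031: Mon/Wed ✓  2032: Tue/Fri  2033: Thu/Sat  2034: Fri/Sun  2035: Sat/Mon  2036: Sun/Wed  2037: Tue/Thu  2038: Wed/Fri  2039: Thu/Sat  2040: Fri/Mon  2041: Sun/Tue  2042: Mon/Wed ✓  2043: Tue/Thu  2044: Wed/Sat  2045: Fri/Sun  2046: Sat/Mon
Both conditions hold in: 2025, 2031, 2042 — 3.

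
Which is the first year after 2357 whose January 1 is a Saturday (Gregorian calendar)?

2366

Jan 1 advances by 2 weekdays after a leap year and by 1 after a common year.
2357: Jan 1 is Tuesday.
2358: Wednesday
2359: Thursday
2360: Friday (leap)
2361: Sunday
2362: Monday
2363: Tuesday
2364: Wednesday (leap)
2365: Friday
2366: Saturday
2366 begins on a Saturday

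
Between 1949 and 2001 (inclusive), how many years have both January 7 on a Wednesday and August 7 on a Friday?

6

Check each year's weekday for January 7 and August 7:
  1949: Fri/Sun  1950: Sat/Mon  1951: Sun/Tue  1952: Mon/Thu  1953: Wed/Fri ✓  1954: Thu/Sat  1955: Fri/Sun  1956: Sat/Tue  1957: Mon/Wed  1958: Tue/Thu  1959: Wed/Fri ✓  1960: Thu/Sun  1961: Sat/Mon  1962: Sun/Tue  …(25 more)…  1988: Thu/Sun  1989: Sat/Mon  1990: Sun/Tue  1991: Mon/Wed  1992: Tue/Fri  1993: Thu/Sat  1994: Fri/Sun  1995: Sat/Mon  1996: Sun/Wed  1997: Tue/Thu  1998: Wed/Fri ✓  1999: Thu/Sat  2000: Fri/Mon  2001: Sun/Tue
Both conditions hold in: 1953, 1959, 1970, 1981, 1987, 1998 — 6.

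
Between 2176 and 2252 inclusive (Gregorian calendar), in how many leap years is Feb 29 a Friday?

2

Leap years in 2176–2252: 19 of them.
Feb 29 weekday advances by 5 (mod 7) from one leap year to the next four years later (or differs when a century non-leap intervenes).
Leap-day weekdays: 2176:Thu 2180:Tue 2184:Sun 2188:Fri✓ 2192:Wed 2196:Mon 2204:Wed 2208:Mon 2212:Sat 2216:Thu 2220:Tue 2224:Sun 2228:Fri✓ 2232:Wed 2236:Mon 2240:Sat 2244:Thu 2248:Tue 2252:Sun
Friday: 2188, 2228 → 2.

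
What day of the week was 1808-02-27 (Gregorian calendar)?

January 1, 1808 is a Friday.
February 27 is day 58 of the year, i.e. 57 days after Jan 1.
57 mod 7 = 1, so advance 1 weekday from Friday: Saturday.

Saturday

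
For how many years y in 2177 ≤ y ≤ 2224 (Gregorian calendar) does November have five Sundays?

November has 30 days; it has five Sundays when Sunday falls among the first (month-length − 28) days — i.e. when November 1 is one of Sunday/Saturday.
November 1 by year: 2177:Sat✓ 2178:Sun✓ 2179:Mon 2180:Wed 2181:Thu 2182:Fri 2183:Sat✓ 2184:Mon 2185:Tue 2186:Wed 2187:Thu 2188:Sat✓ 2189:Sun✓ 2190:Mon 2191:Tue …(18 more)… 2210:Thu 2211:Fri 2212:Sun✓ 2213:Mon 2214:Tue 2215:Wed 2216:Fri 2217:Sat✓ 2218:Sun✓ 2219:Mon 2220:Wed 2221:Thu 2222:Fri 2223:Sat✓ 2224:Mon
Years with five Sundays: 2177, 2178, 2183, 2188, 2189, 2194, 2195, 2200, 2201, 2206, 2207, 2212, 2217, 2218, 2223 → 15.

15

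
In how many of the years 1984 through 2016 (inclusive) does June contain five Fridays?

June has 30 days; it has five Fridays when Friday falls among the first (month-length − 28) days — i.e. when June 1 is one of Friday/Thursday.
June 1 by year: 1984:Fri✓ 1985:Sat 1986:Sun 1987:Mon 1988:Wed 1989:Thu✓ 1990:Fri✓ 1991:Sat 1992:Mon 1993:Tue 1994:Wed 1995:Thu✓ 1996:Sat 1997:Sun 1998:Mon …(3 more)… 2002:Sat 2003:Sun 2004:Tue 2005:Wed 2006:Thu✓ 2007:Fri✓ 2008:Sun 2009:Mon 2010:Tue 2011:Wed 2012:Fri✓ 2013:Sat 2014:Sun 2015:Mon 2016:Wed
Years with five Fridays: 1984, 1989, 1990, 1995, 2000, 2001, 2006, 2007, 2012 → 9.

9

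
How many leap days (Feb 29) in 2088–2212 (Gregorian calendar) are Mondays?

Leap years in 2088–2212: 30 of them.
Feb 29 weekday advances by 5 (mod 7) from one leap year to the next four years later (or differs when a century non-leap intervenes).
Leap-day weekdays: 2088:Sun 2092:Fri 2096:Wed 2104:Fri 2108:Wed 2112:Mon✓ 2116:Sat 2120:Thu 2124:Tue 2128:Sun 2132:Fri 2136:Wed 2140:Mon✓ …(4 more)… 2160:Fri 2164:Wed 2168:Mon✓ 2172:Sat 2176:Thu 2180:Tue 2184:Sun 2188:Fri 2192:Wed 2196:Mon✓ 2204:Wed 2208:Mon✓ 2212:Sat
Monday: 2112, 2140, 2168, 2196, 2208 → 5.

5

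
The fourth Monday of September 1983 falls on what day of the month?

26

September 1, 1983 is a Thursday, so the first Monday is the 5th.
The fourth Monday is 5 + 21 = 26.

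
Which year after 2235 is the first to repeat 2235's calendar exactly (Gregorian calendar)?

Two years share a calendar iff Jan 1 falls on the same weekday and both are leap or both are common. 2235: Jan 1 is Thursday, common year.
2236: Jan 1 Friday, leap
2237: Jan 1 Sunday, common
2238: Jan 1 Monday, common
2239: Jan 1 Tuesday, common
2240: Jan 1 Wednesday, leap
2241: Jan 1 Friday, common
2242: Jan 1 Saturday, common
2243: Jan 1 Sunday, common
2244: Jan 1 Monday, leap
2245: Jan 1 Wednesday, common
2246: Jan 1 Thursday, common
2246 matches on both conditions.

2246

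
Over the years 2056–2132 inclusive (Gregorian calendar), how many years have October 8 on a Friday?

Track October 8's weekday year by year (advancing +1, or +2 across a Feb 29):
  2056: Sun  2057: Mon (+1)  2058: Tue (+1)  2059: Wed (+1)  2060: Fri (+2) ✓
  2061: Sat (+1)  2062: Sun (+1)  2063: Mon (+1)  2064: Wed (+2)  2065: Thu (+1)
  2066: Fri (+1) ✓  2067: Sat (+1)  2068: Mon (+2)  2069: Tue (+1)  … (49 more years) …
  2119: Sun (+1)  2120: Tue (+2)  2121: Wed (+1)  2122: Thu (+1)  2123: Fri (+1) ✓
  2124: Sun (+2)  2125: Mon (+1)  2126: Tue (+1)  2127: Wed (+1)  2128: Fri (+2) ✓
  2129: Sat (+1)  2130: Sun (+1)  2131: Mon (+1)  2132: Wed (+2)
Friday years: 2060, 2066, 2077, 2083, 2088, 2094, 2100, 2106, 2117, 2123, 2128 — 11 in total.

11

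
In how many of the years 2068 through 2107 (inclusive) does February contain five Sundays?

1

February has 28 days (29 in leap years); it has five Sundays when Sunday falls among the first (month-length − 28) days — i.e. when February 1 is Sunday in a leap year (never in a common year).
February 1 by year: 2068:Wed 2069:Fri 2070:Sat 2071:Sun 2072:Mon 2073:Wed 2074:Thu 2075:Fri 2076:Sat 2077:Mon 2078:Tue 2079:Wed 2080:Thu 2081:Sat 2082:Sun …(10 more)… 2093:Sun 2094:Mon 2095:Tue 2096:Wed 2097:Fri 2098:Sat 2099:Sun 2100:Mon 2101:Tue 2102:Wed 2103:Thu 2104:Fri 2105:Sun 2106:Mon 2107:Tue
Years with five Sundays: 2088 → 1.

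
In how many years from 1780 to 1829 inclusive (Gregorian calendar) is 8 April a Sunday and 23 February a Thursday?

2

Check each year's weekday for 8 April and 23 February:
  1780: Sat/Wed  1781: Sun/Fri  1782: Mon/Sat  1783: Tue/Sun  1784: Thu/Mon  1785: Fri/Wed  1786: Sat/Thu  1787: Sun/Fri  1788: Tue/Sat  1789: Wed/Mon  1790: Thu/Tue  1791: Fri/Wed  1792: Sun/Thu ✓  1793: Mon/Sat  …(22 more)…  1816: Mon/Fri  1817: Tue/Sun  1818: Wed/Mon  1819: Thu/Tue  1820: Sat/Wed  1821: Sun/Fri  1822: Mon/Sat  1823: Tue/Sun  1824: Thu/Mon  1825: Fri/Wed  1826: Sat/Thu  1827: Sun/Fri  1828: Tue/Sat  1829: Wed/Mon
Both conditions hold in: 1792, 1804 — 2.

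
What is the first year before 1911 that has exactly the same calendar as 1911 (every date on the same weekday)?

1905

Two years share a calendar iff Jan 1 falls on the same weekday and both are leap or both are common. 1911: Jan 1 is Sunday, common year.
1910: Jan 1 Saturday, common
1909: Jan 1 Friday, common
1908: Jan 1 Wednesday, leap
1907: Jan 1 Tuesday, common
1906: Jan 1 Monday, common
1905: Jan 1 Sunday, common
1905 matches on both conditions.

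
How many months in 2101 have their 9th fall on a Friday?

Check the 9th of each month of 2101: Jan 9: Sun, Feb 9: Wed, Mar 9: Wed, Apr 9: Sat, May 9: Mon, Jun 9: Thu, Jul 9: Sat, Aug 9: Tue, Sep 9: Fri, Oct 9: Sun, Nov 9: Wed, Dec 9: Fri.
Friday occurs in September, December — 2 months.

2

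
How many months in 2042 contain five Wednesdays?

A month of length L has five Wednesdays iff its first Wednesday is on day ≤ L−28 (so day 1–3 in a 31-day month, 1–2 in a 30-day month, day 1 in a leap February).
Checking each month of 2042: Jan starts Wed (31d) ✓; Feb starts Sat (28d); Mar starts Sat (31d); Apr starts Tue (30d) ✓; May starts Thu (31d); Jun starts Sun (30d); Jul starts Tue (31d) ✓; Aug starts Fri (31d); Sep starts Mon (30d); Oct starts Wed (31d) ✓; Nov starts Sat (30d); Dec starts Mon (31d) ✓.
Five-Wednesday months: January, April, July, October, December → 5.

5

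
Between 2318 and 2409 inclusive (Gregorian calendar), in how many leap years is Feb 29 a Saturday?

3

Leap years in 2318–2409: 23 of them.
Feb 29 weekday advances by 5 (mod 7) from one leap year to the next four years later (or differs when a century non-leap intervenes).
Leap-day weekdays: 2320:Sun 2324:Fri 2328:Wed 2332:Mon 2336:Sat✓ 2340:Thu 2344:Tue 2348:Sun 2352:Fri 2356:Wed 2360:Mon 2364:Sat✓ 2368:Thu 2372:Tue 2376:Sun 2380:Fri 2384:Wed 2388:Mon 2392:Sat✓ 2396:Thu 2400:Tue 2404:Sun 2408:Fri
Saturday: 2336, 2364, 2392 → 3.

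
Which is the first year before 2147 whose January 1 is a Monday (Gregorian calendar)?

2142

Jan 1 advances by 2 weekdays after a leap year and by 1 after a common year.
2147: Jan 1 is Sunday.
2146: Saturday
2145: Friday
2144: Wednesday (leap)
2143: Tuesday
2142: Monday
2142 begins on a Monday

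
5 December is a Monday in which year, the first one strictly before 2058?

2050

From one year to the next, a fixed date's weekday advances by 1, or by 2 when a Feb 29 lies between the two dates.
2058: December 5 is Thursday.
2057: Wednesday (−1)
2056: Tuesday (−1)
2055: Sunday (−2)
2054: Saturday (−1)
2053: Friday (−1)
2052: Thursday (−1)
2051: Tuesday (−2)
2050: Monday (−1)
5 December falls on a Monday in 2050.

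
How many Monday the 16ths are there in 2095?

Check the 16th of each month of 2095: Jan 16: Sun, Feb 16: Wed, Mar 16: Wed, Apr 16: Sat, May 16: Mon, Jun 16: Thu, Jul 16: Sat, Aug 16: Tue, Sep 16: Fri, Oct 16: Sun, Nov 16: Wed, Dec 16: Fri.
Monday occurs in May — 1 month.

1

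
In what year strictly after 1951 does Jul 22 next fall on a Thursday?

1954

From one year to the next, a fixed date's weekday advances by 1, or by 2 when a Feb 29 lies between the two dates.
1951: July 22 is Sunday.
1952: Tuesday (+2)
1953: Wednesday (+1)
1954: Thursday (+1)
Jul 22 falls on a Thursday in 1954.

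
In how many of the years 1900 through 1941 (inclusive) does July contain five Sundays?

July has 31 days; it has five Sundays when Sunday falls among the first (month-length − 28) days — i.e. when July 1 is one of Sunday/Saturday/Friday.
July 1 by year: 1900:Sun✓ 1901:Mon 1902:Tue 1903:Wed 1904:Fri✓ 1905:Sat✓ 1906:Sun✓ 1907:Mon 1908:Wed 1909:Thu 1910:Fri✓ 1911:Sat✓ 1912:Mon 1913:Tue 1914:Wed …(12 more)… 1927:Fri✓ 1928:Sun✓ 1929:Mon 1930:Tue 1931:Wed 1932:Fri✓ 1933:Sat✓ 1934:Sun✓ 1935:Mon 1936:Wed 1937:Thu 1938:Fri✓ 1939:Sat✓ 1940:Mon 1941:Tue
Years with five Sundays: 1900, 1904, 1905, 1906, 1910, 1911, 1916, 1917, 1921, 1922, 1923, 1927, 1928, 1932, 1933, 1934, 1938, 1939 → 18.

18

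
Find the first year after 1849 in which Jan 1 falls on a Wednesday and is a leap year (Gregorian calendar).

Jan 1 advances by 2 weekdays after a leap year and by 1 after a common year.
1849: Jan 1 is Monday.
1850: Tuesday
1851: Wednesday
1852: Thursday (leap)
1853: Saturday
1854: Sunday
1855: Monday
1856: Tuesday (leap)
1857: Thursday
1858: Friday
1859: Saturday
1860: Sunday (leap)
1861: Tuesday
1862: Wednesday
1863: Thursday
1864: Friday (leap)
1865: Sunday
1866: Monday
1867: Tuesday
1868: Wednesday (leap)
1868 begins on a Wednesday and is a leap year.

1868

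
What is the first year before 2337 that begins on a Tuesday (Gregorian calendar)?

2335

Jan 1 advances by 2 weekdays after a leap year and by 1 after a common year.
2337: Jan 1 is Friday.
2336: Wednesday (leap)
2335: Tuesday
2335 begins on a Tuesday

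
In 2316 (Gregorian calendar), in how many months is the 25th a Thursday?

Check the 25th of each month of 2316: Jan 25: Tue, Feb 25: Fri, Mar 25: Sat, Apr 25: Tue, May 25: Thu, Jun 25: Sun, Jul 25: Tue, Aug 25: Fri, Sep 25: Mon, Oct 25: Wed, Nov 25: Sat, Dec 25: Mon.
Thursday occurs in May — 1 month.

1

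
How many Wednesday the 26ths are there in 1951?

Check the 26th of each month of 1951: Jan 26: Fri, Feb 26: Mon, Mar 26: Mon, Apr 26: Thu, May 26: Sat, Jun 26: Tue, Jul 26: Thu, Aug 26: Sun, Sep 26: Wed, Oct 26: Fri, Nov 26: Mon, Dec 26: Wed.
Wednesday occurs in September, December — 2 months.

2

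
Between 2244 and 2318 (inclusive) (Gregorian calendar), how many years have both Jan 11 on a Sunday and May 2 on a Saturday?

Check each year's weekday for Jan 11 and May 2:
  2244: Thu/Thu  2245: Sat/Fri  2246: Sun/Sat ✓  2247: Mon/Sun  2248: Tue/Tue  2249: Thu/Wed  2250: Fri/Thu  2251: Sat/Fri  2252: Sun/Sun  2253: Tue/Mon  2254: Wed/Tue  2255: Thu/Wed  2256: Fri/Fri  2257: Sun/Sat ✓  …(47 more)…  2305: Wed/Tue  2306: Thu/Wed  2307: Fri/Thu  2308: Sat/Sat  2309: Mon/Sun  2310: Tue/Mon  2311: Wed/Tue  2312: Thu/Thu  2313: Sat/Fri  2314: Sun/Sat ✓  2315: Mon/Sun  2316: Tue/Tue  2317: Thu/Wed  2318: Fri/Thu
Both conditions hold in: 2246, 2257, 2263, 2274, 2285, 2291, 2303, 2314 — 8.

8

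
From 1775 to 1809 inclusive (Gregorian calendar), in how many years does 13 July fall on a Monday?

Track 13 July's weekday year by year (advancing +1, or +2 across a Feb 29):
  1775: Thu  1776: Sat (+2)  1777: Sun (+1)  1778: Mon (+1) ✓  1779: Tue (+1)
  1780: Thu (+2)  1781: Fri (+1)  1782: Sat (+1)  1783: Sun (+1)  1784: Tue (+2)
  1785: Wed (+1)  1786: Thu (+1)  1787: Fri (+1)  1788: Sun (+2)  … (7 more years) …
  1796: Wed (+2)  1797: Thu (+1)  1798: Fri (+1)  1799: Sat (+1)  1800: Sun (+1)
  1801: Mon (+1) ✓  1802: Tue (+1)  1803: Wed (+1)  1804: Fri (+2)  1805: Sat (+1)
  1806: Sun (+1)  1807: Mon (+1) ✓  1808: Wed (+2)  1809: Thu (+1)
Monday years: 1778, 1789, 1795, 1801, 1807 — 5 in total.

5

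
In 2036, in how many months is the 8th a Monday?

Check the 8th of each month of 2036: Jan 8: Tue, Feb 8: Fri, Mar 8: Sat, Apr 8: Tue, May 8: Thu, Jun 8: Sun, Jul 8: Tue, Aug 8: Fri, Sep 8: Mon, Oct 8: Wed, Nov 8: Sat, Dec 8: Mon.
Monday occurs in September, December — 2 months.

2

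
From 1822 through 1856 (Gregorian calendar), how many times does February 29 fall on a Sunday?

Leap years in 1822–1856: 9 of them.
Feb 29 weekday advances by 5 (mod 7) from one leap year to the next four years later (or differs when a century non-leap intervenes).
Leap-day weekdays: 1824:Sun✓ 1828:Fri 1832:Wed 1836:Mon 1840:Sat 1844:Thu 1848:Tue 1852:Sun✓ 1856:Fri
Sunday: 1824, 1852 → 2.

2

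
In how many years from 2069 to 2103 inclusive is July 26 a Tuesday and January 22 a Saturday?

Check each year's weekday for July 26 and January 22:
  2069: Fri/Tue  2070: Sat/Wed  2071: Sun/Thu  2072: Tue/Fri  2073: Wed/Sun  2074: Thu/Mon  2075: Fri/Tue  2076: Sun/Wed  2077: Mon/Fri  2078: Tue/Sat ✓  2079: Wed/Sun  2080: Fri/Mon  2081: Sat/Wed  2082: Sun/Thu  …(7 more)…  2090: Wed/Sun  2091: Thu/Mon  2092: Sat/Tue  2093: Sun/Thu  2094: Mon/Fri  2095: Tue/Sat ✓  2096: Thu/Sun  2097: Fri/Tue  2098: Sat/Wed  2099: Sun/Thu  2100: Mon/Fri  2101: Tue/Sat ✓  2102: Wed/Sun  2103: Thu/Mon
Both conditions hold in: 2078, 2089, 2095, 2101 — 4.

4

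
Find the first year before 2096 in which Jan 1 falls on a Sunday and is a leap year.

2068

Jan 1 advances by 2 weekdays after a leap year and by 1 after a common year.
2096: Jan 1 is Sunday (leap).
2095: Saturday
2094: Friday
2093: Thursday
2092: Tuesday (leap)
2091: Monday
2090: Sunday
2089: Saturday
2088: Thursday (leap)
2087: Wednesday
2086: Tuesday
2085: Monday
2084: Saturday (leap)
2083: Friday
2082: Thursday
2081: Wednesday
2080: Monday (leap)
2079: Sunday
2078: Saturday
2077: Friday
2076: Wednesday (leap)
2075: Tuesday
2074: Monday
2073: Sunday
2072: Friday (leap)
2071: Thursday
2070: Wednesday
2069: Tuesday
2068: Sunday (leap)
2068 begins on a Sunday and is a leap year.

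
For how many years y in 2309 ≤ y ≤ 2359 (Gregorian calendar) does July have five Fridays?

July has 31 days; it has five Fridays when Friday falls among the first (month-length − 28) days — i.e. when July 1 is one of Friday/Thursday/Wednesday.
July 1 by year: 2309:Thu✓ 2310:Fri✓ 2311:Sat 2312:Mon 2313:Tue 2314:Wed✓ 2315:Thu✓ 2316:Sat 2317:Sun 2318:Mon 2319:Tue 2320:Thu✓ 2321:Fri✓ 2322:Sat 2323:Sun …(21 more)… 2345:Sun 2346:Mon 2347:Tue 2348:Thu✓ 2349:Fri✓ 2350:Sat 2351:Sun 2352:Tue 2353:Wed✓ 2354:Thu✓ 2355:Fri✓ 2356:Sun 2357:Mon 2358:Tue 2359:Wed✓
Years with five Fridays: 2309, 2310, 2314, 2315, 2320, 2321, 2325, 2326, 2327, 2331, 2332, 2336, 2337, 2338, 2342, 2343, 2348, 2349, 2353, 2354, 2355, 2359 → 22.

22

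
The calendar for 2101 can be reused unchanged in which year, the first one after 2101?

Two years share a calendar iff Jan 1 falls on the same weekday and both are leap or both are common. 2101: Jan 1 is Saturday, common year.
2102: Jan 1 Sunday, common
2103: Jan 1 Monday, common
2104: Jan 1 Tuesday, leap
2105: Jan 1 Thursday, common
2106: Jan 1 Friday, common
2107: Jan 1 Saturday, common
2107 matches on both conditions.

2107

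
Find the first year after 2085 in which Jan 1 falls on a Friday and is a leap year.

2112

Jan 1 advances by 2 weekdays after a leap year and by 1 after a common year.
2085: Jan 1 is Monday.
2086: Tuesday
2087: Wednesday
2088: Thursday (leap)
2089: Saturday
2090: Sunday
2091: Monday
2092: Tuesday (leap)
2093: Thursday
2094: Friday
2095: Saturday
2096: Sunday (leap)
2097: Tuesday
2098: Wednesday
2099: Thursday
2100: Friday
2101: Saturday
2102: Sunday
2103: Monday
2104: Tuesday (leap)
2105: Thursday
2106: Friday
2107: Saturday
2108: Sunday (leap)
2109: Tuesday
2110: Wednesday
2111: Thursday
2112: Friday (leap)
2112 begins on a Friday and is a leap year.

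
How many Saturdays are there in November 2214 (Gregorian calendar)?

November 2214 has 30 days and begins on Tuesday.
The first Saturday is November 5.
Saturdays fall on 5, 12, 19, 26 — that's 4.

4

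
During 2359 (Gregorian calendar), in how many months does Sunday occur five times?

4

A month of length L has five Sundays iff its first Sunday is on day ≤ L−28 (so day 1–3 in a 31-day month, 1–2 in a 30-day month, day 1 in a leap February).
Checking each month of 2359: Jan starts Thu (31d); Feb starts Sun (28d); Mar starts Sun (31d) ✓; Apr starts Wed (30d); May starts Fri (31d) ✓; Jun starts Mon (30d); Jul starts Wed (31d); Aug starts Sat (31d) ✓; Sep starts Tue (30d); Oct starts Thu (31d); Nov starts Sun (30d) ✓; Dec starts Tue (31d).
Five-Sunday months: March, May, August, November → 4.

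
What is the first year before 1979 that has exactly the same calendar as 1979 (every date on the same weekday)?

1973

Two years share a calendar iff Jan 1 falls on the same weekday and both are leap or both are common. 1979: Jan 1 is Monday, common year.
1978: Jan 1 Sunday, common
1977: Jan 1 Saturday, common
1976: Jan 1 Thursday, leap
1975: Jan 1 Wednesday, common
1974: Jan 1 Tuesday, common
1973: Jan 1 Monday, common
1973 matches on both conditions.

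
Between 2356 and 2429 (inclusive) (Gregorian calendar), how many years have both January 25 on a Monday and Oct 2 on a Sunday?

Check each year's weekday for January 25 and Oct 2:
  2356: Wed/Tue  2357: Fri/Wed  2358: Sat/Thu  2359: Sun/Fri  2360: Mon/Sun ✓  2361: Wed/Mon  2362: Thu/Tue  2363: Fri/Wed  2364: Sat/Fri  2365: Mon/Sat  2366: Tue/Sun  2367: Wed/Mon  2368: Thu/Wed  2369: Sat/Thu  …(46 more)…  2416: Mon/Sun ✓  2417: Wed/Mon  2418: Thu/Tue  2419: Fri/Wed  2420: Sat/Fri  2421: Mon/Sat  2422: Tue/Sun  2423: Wed/Mon  2424: Thu/Wed  2425: Sat/Thu  2426: Sun/Fri  2427: Mon/Sat  2428: Tue/Mon  2429: Thu/Tue
Both conditions hold in: 2360, 2388, 2416 — 3.

3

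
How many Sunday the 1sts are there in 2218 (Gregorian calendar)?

Check the 1st of each month of 2218: Jan 1: Thu, Feb 1: Sun, Mar 1: Sun, Apr 1: Wed, May 1: Fri, Jun 1: Mon, Jul 1: Wed, Aug 1: Sat, Sep 1: Tue, Oct 1: Thu, Nov 1: Sun, Dec 1: Tue.
Sunday occurs in February, March, November — 3 months.

3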